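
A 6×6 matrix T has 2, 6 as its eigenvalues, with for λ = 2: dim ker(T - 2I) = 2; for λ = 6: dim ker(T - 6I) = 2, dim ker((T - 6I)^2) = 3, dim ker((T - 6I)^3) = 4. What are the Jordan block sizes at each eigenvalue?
Jordan blocks: (2, 1), (2, 1), (6, 3), (6, 1)

λ = 2: successive nullity increments [2] count blocks of size ≥ k; block sizes are [1, 1].
λ = 6: successive nullity increments [2, 1, 1] count blocks of size ≥ k; block sizes are [3, 1].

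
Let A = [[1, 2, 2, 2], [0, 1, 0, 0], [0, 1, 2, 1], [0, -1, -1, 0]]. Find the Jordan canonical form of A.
The characteristic polynomial is det(xI - A) = (x - 1)^4, so the eigenvalues are 1 (algebraic multiplicity 4).

For λ = 1: rank(A - I) = 1, rank((A - I)^2) = 0. The eigenspace has dimension 4 - 1 = 3, so there are 3 Jordan blocks; the rank sequence gives block sizes [2, 1, 1].

Assembling the blocks gives the Jordan form J above.

J = [[1, 1, 0, 0], [0, 1, 0, 0], [0, 0, 1, 0], [0, 0, 0, 1]]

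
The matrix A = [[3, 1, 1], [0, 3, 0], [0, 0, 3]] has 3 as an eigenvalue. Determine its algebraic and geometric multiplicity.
The characteristic polynomial is (x - 3)^3, so the factor x - 3 appears with exponent 3: the algebraic multiplicity is 3.

rank(A - 3I) = 1, so the eigenspace has dimension 3 - 1 = 2: the geometric multiplicity is 2.

Since 2 < 3, A is not diagonalizable.

algebraic multiplicity 3, geometric multiplicity 2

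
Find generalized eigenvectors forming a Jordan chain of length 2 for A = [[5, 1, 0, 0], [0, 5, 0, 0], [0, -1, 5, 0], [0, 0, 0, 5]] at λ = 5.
We seek v_1 ∈ ker((A - 5I)^2) \ ker(A - 5I), then set v_{i+1} = (A - 5I) v_i.

One such chain is v_1 = [[0, 1, 0, 0]]^T, v_2 = [[1, 0, -1, 0]]^T. Check: (A - 5I) v_2 = [[0, 0, 0, 0]]^T = 0.

v_1 = [[0, 1, 0, 0]]^T, v_2 = [[1, 0, -1, 0]]^T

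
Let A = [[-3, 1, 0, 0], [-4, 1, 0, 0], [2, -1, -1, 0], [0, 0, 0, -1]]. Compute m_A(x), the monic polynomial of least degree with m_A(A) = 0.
The characteristic polynomial factors as (x + 1)^4. The minimal polynomial is ∏(x - λ)^{k_λ} where k_λ is the size of the largest Jordan block at λ.

For λ = -1: rank(A + I) = 1, and the largest Jordan block has size 2 (the smallest k with rank((A + I)^k) = rank((A + I)^(k+1))).

So m_A(x) = (x + 1)^2.

m_A(x) = (x + 1)^2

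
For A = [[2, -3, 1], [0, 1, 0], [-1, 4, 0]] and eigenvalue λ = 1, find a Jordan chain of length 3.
We seek v_1 ∈ ker((A - I)^3) \ ker((A - I)^2), then set v_{i+1} = (A - I) v_i.

One such chain is v_1 = [[0, 1, 2]]^T, v_2 = [[-1, 0, 2]]^T, v_3 = [[1, 0, -1]]^T. Check: (A - I) v_3 = [[0, 0, 0]]^T = 0.

v_1 = [[0, 1, 2]]^T, v_2 = [[-1, 0, 2]]^T, v_3 = [[1, 0, -1]]^T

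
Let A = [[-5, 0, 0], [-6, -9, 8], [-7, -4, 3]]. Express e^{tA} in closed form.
e^{tA} = [[e^{-5*t}, 0, 0], [2*(t - e^{4*t} + 1)*e^{-5*t}, (2 - e^{4*t})*e^{-5*t}, 2*e^{-t} - 2*e^{-5*t}], [(t - 2*e^{4*t} + 2)*e^{-5*t}, (1 - e^{4*t})*e^{-5*t}, 2*e^{-t} - e^{-5*t}]]

A has Jordan form J = [[-5, 1, 0], [0, -5, 0], [0, 0, -1]] with A = PJP^{-1}, so e^{tA} = P e^{tJ} P^{-1}.

For a Jordan block J_k(λ), e^{tJ_k(λ)} = e^{λt} · (I + tN + t^2 N^2/2! + ... + t^{k-1} N^{k-1}/(k-1)!) where N is the nilpotent superdiagonal part.

Assembling the blocks and conjugating back gives the entries of e^{tA} as shown above.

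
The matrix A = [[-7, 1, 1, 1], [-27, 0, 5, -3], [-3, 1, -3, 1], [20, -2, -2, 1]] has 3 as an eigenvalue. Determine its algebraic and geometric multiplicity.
The characteristic polynomial is (x - 3)(x + 4)^3, so the factor x - 3 appears with exponent 1: the algebraic multiplicity is 1.

rank(A - 3I) = 3, so the eigenspace has dimension 4 - 3 = 1: the geometric multiplicity is 1.

algebraic multiplicity 1, geometric multiplicity 1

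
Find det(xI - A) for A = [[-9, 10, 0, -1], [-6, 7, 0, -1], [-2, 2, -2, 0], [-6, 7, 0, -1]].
xI - A = [[x + 9, -10, 0, 1], [6, x - 7, 0, 1], [2, -2, x + 2, 0], [6, -7, 0, x + 1]].

Expanding det(xI - A) along the first row:
det(xI - A) = + (x + 9)·det([[x - 7, 0, 1], [-2, x + 2, 0], [-7, 0, x + 1]]) - (-10)·det([[6, 0, 1], [2, x + 2, 0], [6, 0, x + 1]]) + (0)·det([[6, x - 7, 1], [2, -2, 0], [6, -7, x + 1]]) - (1)·det([[6, x - 7, 0], [2, -2, x + 2], [6, -7, 0]]).

Evaluating gives χ_A(x) = x^4 + 5x^3 + 6x^2 = x^2(x + 2)(x + 3).

χ_A(x) = x^2(x + 2)(x + 3)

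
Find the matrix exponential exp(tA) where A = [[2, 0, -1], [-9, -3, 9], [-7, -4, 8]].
e^{tA} = [[(3*t*e^{2*t} - e^{2*t} + 2)*e^{t}, 2*t*e^{3*t} - e^{3*t} + e^{t}, -3*t*e^{3*t} + e^{3*t} - e^{t}], [-9*t*e^{3*t}, (1 - 6*t)*e^{3*t}, 9*t*e^{3*t}], [(-3*t*e^{2*t} - 2*e^{2*t} + 2)*e^{t}, -2*t*e^{3*t} - e^{3*t} + e^{t}, 3*t*e^{3*t} + 2*e^{3*t} - e^{t}]]

A has Jordan form J = [[1, 0, 0], [0, 3, 1], [0, 0, 3]] with A = PJP^{-1}, so e^{tA} = P e^{tJ} P^{-1}.

For a Jordan block J_k(λ), e^{tJ_k(λ)} = e^{λt} · (I + tN + t^2 N^2/2! + ... + t^{k-1} N^{k-1}/(k-1)!) where N is the nilpotent superdiagonal part.

Assembling the blocks and conjugating back gives the entries of e^{tA} as shown above.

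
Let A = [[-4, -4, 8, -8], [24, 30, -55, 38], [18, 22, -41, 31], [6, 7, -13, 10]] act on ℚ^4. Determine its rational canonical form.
R = [[0, 0, 0, -4], [1, 0, 0, -11], [0, 1, 0, -11], [0, 0, 1, -5]]

The invariant factors of A (the non-unit diagonal entries of the Smith normal form of xI - A over ℚ[x]) are (x + 1)^2(x^2 + 3x + 4), each dividing the next. The characteristic polynomial is their product, (x + 1)^2(x^2 + 3x + 4).

The rational canonical form is the block-diagonal matrix of companion matrices C(f_i):
R = [[0, 0, 0, -4], [1, 0, 0, -11], [0, 1, 0, -11], [0, 0, 1, -5]].

Note the characteristic polynomial does not split into linear factors over ℚ, so A has no Jordan form over ℚ; the rational canonical form exists over any field.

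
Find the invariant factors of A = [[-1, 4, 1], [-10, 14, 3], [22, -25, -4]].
The Jordan structure of A has elementary divisors (x - 3)^3. Arranging the block sizes at each eigenvalue in decreasing order and taking row products gives the invariant factors.

Invariant factors (smallest first, each dividing the next): (x - 3)^3.

Check: the last factor (x - 3)^3 is the minimal polynomial, and the product (x - 3)^3 is the characteristic polynomial.

(x - 3)^3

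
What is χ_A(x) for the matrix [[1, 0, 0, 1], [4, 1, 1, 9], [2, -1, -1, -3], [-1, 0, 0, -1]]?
xI - A = [[x - 1, 0, 0, -1], [-4, x - 1, -1, -9], [-2, 1, x + 1, 3], [1, 0, 0, x + 1]].

Expanding det(xI - A) along the first row:
det(xI - A) = + (x - 1)·det([[x - 1, -1, -9], [1, x + 1, 3], [0, 0, x + 1]]) - (0)·det([[-4, -1, -9], [-2, x + 1, 3], [1, 0, x + 1]]) + (0)·det([[-4, x - 1, -9], [-2, 1, 3], [1, 0, x + 1]]) - (-1)·det([[-4, x - 1, -1], [-2, 1, x + 1], [1, 0, 0]]).

Evaluating gives χ_A(x) = x^4.

χ_A(x) = x^4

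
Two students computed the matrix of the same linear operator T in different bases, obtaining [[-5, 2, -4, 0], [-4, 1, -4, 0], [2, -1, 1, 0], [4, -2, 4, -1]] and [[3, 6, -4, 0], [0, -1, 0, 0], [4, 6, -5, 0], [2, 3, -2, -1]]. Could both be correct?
Yes.

Two matrices over a field are similar if and only if they have the same invariant factors.

Both A and B have characteristic polynomial (x + 1)^4 and minimal polynomial (x + 1)^2. Computing further, both have invariant factors x + 1, x + 1, (x + 1)^2. Hence A and B are similar.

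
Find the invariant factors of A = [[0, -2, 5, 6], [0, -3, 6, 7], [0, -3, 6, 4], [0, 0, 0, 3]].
The Jordan structure of A has elementary divisors x^2, (x - 3)^2. Arranging the block sizes at each eigenvalue in decreasing order and taking row products gives the invariant factors.

Invariant factors (smallest first, each dividing the next): x^2(x - 3)^2.

Check: the last factor x^2(x - 3)^2 is the minimal polynomial, and the product x^2(x - 3)^2 is the characteristic polynomial.

x^2(x - 3)^2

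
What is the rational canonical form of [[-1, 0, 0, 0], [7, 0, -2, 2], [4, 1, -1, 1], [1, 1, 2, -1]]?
R = [[-1, 0, 0, 0], [0, 0, 0, 2], [0, 1, 0, 1], [0, 0, 1, -2]]

The invariant factors of A (the non-unit diagonal entries of the Smith normal form of xI - A over ℚ[x]) are x + 1, (x - 1)(x + 1)(x + 2), each dividing the next. The characteristic polynomial is their product, (x - 1)(x + 1)^2(x + 2).

The rational canonical form is the block-diagonal matrix of companion matrices C(f_i):
R = [[-1, 0, 0, 0], [0, 0, 0, 2], [0, 1, 0, 1], [0, 0, 1, -2]].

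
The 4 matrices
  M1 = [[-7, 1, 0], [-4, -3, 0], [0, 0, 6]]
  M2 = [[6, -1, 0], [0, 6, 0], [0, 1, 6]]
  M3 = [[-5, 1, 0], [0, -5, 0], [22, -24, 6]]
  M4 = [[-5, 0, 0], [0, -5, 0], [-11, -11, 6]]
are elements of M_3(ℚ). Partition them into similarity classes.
Characteristic polynomials: χ_{M1} = (x - 6)(x + 5)^2, χ_{M2} = (x - 6)^3, χ_{M3} = (x - 6)(x + 5)^2, χ_{M4} = (x - 6)(x + 5)^2.

{M1, M3}: invariant factors (x - 6)(x + 5)^2.

{M2}: invariant factors x - 6, (x - 6)^2.

{M4}: invariant factors x + 5, (x - 6)(x + 5).

Matrices are similar if and only if their invariant-factor lists agree; the partition into similarity classes is {M1, M3}, {M2}, {M4}.

3 classes: {M1, M3}, {M2}, {M4}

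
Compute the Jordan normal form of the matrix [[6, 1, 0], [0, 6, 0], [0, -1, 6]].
The characteristic polynomial is det(xI - A) = (x - 6)^3, so the eigenvalues are 6 (algebraic multiplicity 3).

For λ = 6: rank(A - 6I) = 1, rank((A - 6I)^2) = 0. The eigenspace has dimension 3 - 1 = 2, so there are 2 Jordan blocks; the rank sequence gives block sizes [2, 1].

Assembling the blocks gives the Jordan form J above.

J = [[6, 1, 0], [0, 6, 0], [0, 0, 6]]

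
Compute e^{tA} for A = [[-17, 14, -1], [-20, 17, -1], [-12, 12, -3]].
e^{tA} = [[(-2*t - 2*e^{6*t} + 3)*e^{-3*t}, 2*(t + e^{6*t} - 1)*e^{-3*t}, -t*e^{-3*t}], [(-2*t - 3*e^{6*t} + 3)*e^{-3*t}, (2*t + 3*e^{6*t} - 2)*e^{-3*t}, -t*e^{-3*t}], [-4*sinh(3*t), 4*sinh(3*t), e^{-3*t}]]

A has Jordan form J = [[-3, 1, 0], [0, -3, 0], [0, 0, 3]] with A = PJP^{-1}, so e^{tA} = P e^{tJ} P^{-1}.

For a Jordan block J_k(λ), e^{tJ_k(λ)} = e^{λt} · (I + tN + t^2 N^2/2! + ... + t^{k-1} N^{k-1}/(k-1)!) where N is the nilpotent superdiagonal part.

Assembling the blocks and conjugating back gives the entries of e^{tA} as shown above.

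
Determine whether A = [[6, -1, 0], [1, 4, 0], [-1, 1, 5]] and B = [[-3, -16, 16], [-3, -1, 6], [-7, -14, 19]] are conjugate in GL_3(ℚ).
Yes.

Two matrices over a field are similar if and only if they have the same invariant factors.

Both A and B have characteristic polynomial (x - 5)^3 and minimal polynomial (x - 5)^2. Computing further, both have invariant factors x - 5, (x - 5)^2. Hence A and B are similar.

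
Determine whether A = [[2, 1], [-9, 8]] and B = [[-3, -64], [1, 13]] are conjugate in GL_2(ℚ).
Two matrices over a field are similar if and only if they have the same invariant factors.

Both A and B have characteristic polynomial (x - 5)^2 and minimal polynomial (x - 5)^2. Computing further, both have invariant factors (x - 5)^2. Hence A and B are similar.

Yes.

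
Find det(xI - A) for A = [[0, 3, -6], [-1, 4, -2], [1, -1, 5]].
xI - A = [[x, -3, 6], [1, x - 4, 2], [-1, 1, x - 5]].

Expanding det(xI - A) along the first row:
det(xI - A) = + (x)·det([[x - 4, 2], [1, x - 5]]) - (-3)·det([[1, 2], [-1, x - 5]]) + (6)·det([[1, x - 4], [-1, 1]]).

Evaluating gives χ_A(x) = x^3 - 9x^2 + 27x - 27 = (x - 3)^3.

χ_A(x) = (x - 3)^3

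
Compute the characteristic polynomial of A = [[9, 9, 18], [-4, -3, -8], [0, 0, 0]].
χ_A(x) = x(x - 3)^2

xI - A = [[x - 9, -9, -18], [4, x + 3, 8], [0, 0, x]].

Expanding det(xI - A) along the first row:
det(xI - A) = + (x - 9)·det([[x + 3, 8], [0, x]]) - (-9)·det([[4, 8], [0, x]]) + (-18)·det([[4, x + 3], [0, 0]]).

Evaluating gives χ_A(x) = x^3 - 6x^2 + 9x = x(x - 3)^2.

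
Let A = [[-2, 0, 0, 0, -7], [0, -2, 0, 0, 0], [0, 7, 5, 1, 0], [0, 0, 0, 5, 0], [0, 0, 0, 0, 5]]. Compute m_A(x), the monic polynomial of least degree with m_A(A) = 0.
m_A(x) = (x - 5)^2(x + 2)

The characteristic polynomial factors as (x - 5)^3(x + 2)^2. The minimal polynomial is ∏(x - λ)^{k_λ} where k_λ is the size of the largest Jordan block at λ.

For λ = -2: rank(A + 2I) = 3, and the largest Jordan block has size 1 (the smallest k with rank((A + 2I)^k) = rank((A + 2I)^(k+1))).
For λ = 5: rank(A - 5I) = 3, and the largest Jordan block has size 2 (the smallest k with rank((A - 5I)^k) = rank((A - 5I)^(k+1))).

So m_A(x) = (x - 5)^2(x + 2).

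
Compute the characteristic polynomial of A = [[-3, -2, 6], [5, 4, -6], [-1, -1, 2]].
χ_A(x) = (x - 2)^2(x + 1)

xI - A = [[x + 3, 2, -6], [-5, x - 4, 6], [1, 1, x - 2]].

Expanding det(xI - A) along the first row:
det(xI - A) = + (x + 3)·det([[x - 4, 6], [1, x - 2]]) - (2)·det([[-5, 6], [1, x - 2]]) + (-6)·det([[-5, x - 4], [1, 1]]).

Evaluating gives χ_A(x) = x^3 - 3x^2 + 4 = (x - 2)^2(x + 1).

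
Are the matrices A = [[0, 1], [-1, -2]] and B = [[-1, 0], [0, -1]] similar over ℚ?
No.

Both have characteristic polynomial (x + 1)^2, but the minimal polynomial of A is (x + 1)^2 while the minimal polynomial of B is x + 1. The minimal polynomial is a similarity invariant, so A and B are not similar.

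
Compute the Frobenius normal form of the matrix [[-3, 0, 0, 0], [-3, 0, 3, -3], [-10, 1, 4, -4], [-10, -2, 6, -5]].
R = [[-3, 0, 0, 0], [0, 0, 0, -3], [0, 1, 0, 5], [0, 0, 1, -1]]

The invariant factors of A (the non-unit diagonal entries of the Smith normal form of xI - A over ℚ[x]) are x + 3, (x - 1)^2(x + 3), each dividing the next. The characteristic polynomial is their product, (x - 1)^2(x + 3)^2.

The rational canonical form is the block-diagonal matrix of companion matrices C(f_i):
R = [[-3, 0, 0, 0], [0, 0, 0, -3], [0, 1, 0, 5], [0, 0, 1, -1]].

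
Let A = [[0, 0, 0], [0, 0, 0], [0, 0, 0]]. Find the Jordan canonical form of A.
J = [[0, 0, 0], [0, 0, 0], [0, 0, 0]]

The characteristic polynomial is det(xI - A) = x^3, so the eigenvalues are 0 (algebraic multiplicity 3).

For λ = 0: rank(A) = 0. The eigenspace has dimension 3 - 0 = 3, so there are 3 Jordan blocks; the rank sequence gives block sizes [1, 1, 1].

Assembling the blocks gives the Jordan form J above.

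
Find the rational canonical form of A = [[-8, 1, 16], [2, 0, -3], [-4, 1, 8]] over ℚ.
R = [[0, 0, 4], [1, 0, -1], [0, 1, 0]]

The invariant factors of A (the non-unit diagonal entries of the Smith normal form of xI - A over ℚ[x]) are x^3 + x - 4, each dividing the next. The characteristic polynomial is their product, x^3 + x - 4.

The rational canonical form is the block-diagonal matrix of companion matrices C(f_i):
R = [[0, 0, 4], [1, 0, -1], [0, 1, 0]].

Note the characteristic polynomial does not split into linear factors over ℚ, so A has no Jordan form over ℚ; the rational canonical form exists over any field.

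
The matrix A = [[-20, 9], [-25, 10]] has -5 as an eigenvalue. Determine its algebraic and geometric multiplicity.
The characteristic polynomial is (x + 5)^2, so the factor x + 5 appears with exponent 2: the algebraic multiplicity is 2.

rank(A + 5I) = 1, so the eigenspace has dimension 2 - 1 = 1: the geometric multiplicity is 1.

Since 1 < 2, A is not diagonalizable.

algebraic multiplicity 2, geometric multiplicity 1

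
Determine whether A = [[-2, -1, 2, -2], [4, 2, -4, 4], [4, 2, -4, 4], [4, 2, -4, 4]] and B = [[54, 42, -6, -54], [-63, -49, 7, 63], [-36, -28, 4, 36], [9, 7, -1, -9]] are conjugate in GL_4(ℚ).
Yes.

Two matrices over a field are similar if and only if they have the same invariant factors.

Both A and B have characteristic polynomial x^4 and minimal polynomial x^2. Computing further, both have invariant factors x, x, x^2. Hence A and B are similar.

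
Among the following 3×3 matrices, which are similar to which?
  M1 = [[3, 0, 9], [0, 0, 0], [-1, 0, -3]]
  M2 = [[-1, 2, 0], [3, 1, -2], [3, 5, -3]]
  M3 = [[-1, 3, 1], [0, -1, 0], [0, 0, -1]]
3 classes: {M1}, {M2}, {M3}

Characteristic polynomials: χ_{M1} = x^3, χ_{M2} = (x + 1)^3, χ_{M3} = (x + 1)^3.

{M1}: invariant factors x, x^2.

{M2}: invariant factors (x + 1)^3.

{M3}: invariant factors x + 1, (x + 1)^2.

Matrices are similar if and only if their invariant-factor lists agree; the partition into similarity classes is {M1}, {M2}, {M3}.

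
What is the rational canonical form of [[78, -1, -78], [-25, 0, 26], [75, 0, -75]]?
R = [[0, 0, -75], [1, 0, 25], [0, 1, 3]]

The invariant factors of A (the non-unit diagonal entries of the Smith normal form of xI - A over ℚ[x]) are (x - 5)(x - 3)(x + 5), each dividing the next. The characteristic polynomial is their product, (x - 5)(x - 3)(x + 5).

The rational canonical form is the block-diagonal matrix of companion matrices C(f_i):
R = [[0, 0, -75], [1, 0, 25], [0, 1, 3]].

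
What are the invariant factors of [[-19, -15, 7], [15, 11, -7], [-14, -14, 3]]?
(x - 3)(x + 4)^2

The Jordan structure of A has elementary divisors (x + 4)^2, (x - 3). Arranging the block sizes at each eigenvalue in decreasing order and taking row products gives the invariant factors.

Invariant factors (smallest first, each dividing the next): (x - 3)(x + 4)^2.

Check: the last factor (x - 3)(x + 4)^2 is the minimal polynomial, and the product (x - 3)(x + 4)^2 is the characteristic polynomial.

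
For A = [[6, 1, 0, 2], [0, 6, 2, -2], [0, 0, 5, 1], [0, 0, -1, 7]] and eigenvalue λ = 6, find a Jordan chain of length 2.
We seek v_1 ∈ ker((A - 6I)^2) \ ker(A - 6I), then set v_{i+1} = (A - 6I) v_i.

One such chain is v_1 = [[0, 1, 0, 0]]^T, v_2 = [[1, 0, 0, 0]]^T. Check: (A - 6I) v_2 = [[0, 0, 0, 0]]^T = 0.

v_1 = [[0, 1, 0, 0]]^T, v_2 = [[1, 0, 0, 0]]^T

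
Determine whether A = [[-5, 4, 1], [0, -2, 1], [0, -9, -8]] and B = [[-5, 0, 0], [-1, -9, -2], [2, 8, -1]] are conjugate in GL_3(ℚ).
Both have characteristic polynomial (x + 5)^3, but the minimal polynomial of A is (x + 5)^3 while the minimal polynomial of B is (x + 5)^2. The minimal polynomial is a similarity invariant, so A and B are not similar.

No.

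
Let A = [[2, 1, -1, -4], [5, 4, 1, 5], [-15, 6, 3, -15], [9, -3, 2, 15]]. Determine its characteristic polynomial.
χ_A(x) = (x - 6)^4

xI - A = [[x - 2, -1, 1, 4], [-5, x - 4, -1, -5], [15, -6, x - 3, 15], [-9, 3, -2, x - 15]].

Expanding det(xI - A) along the first row:
det(xI - A) = + (x - 2)·det([[x - 4, -1, -5], [-6, x - 3, 15], [3, -2, x - 15]]) - (-1)·det([[-5, -1, -5], [15, x - 3, 15], [-9, -2, x - 15]]) + (1)·det([[-5, x - 4, -5], [15, -6, 15], [-9, 3, x - 15]]) - (4)·det([[-5, x - 4, -1], [15, -6, x - 3], [-9, 3, -2]]).

Evaluating gives χ_A(x) = x^4 - 24x^3 + 216x^2 - 864x + 1296 = (x - 6)^4.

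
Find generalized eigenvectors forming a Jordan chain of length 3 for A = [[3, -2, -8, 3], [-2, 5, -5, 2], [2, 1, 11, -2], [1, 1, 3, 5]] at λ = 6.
We seek v_1 ∈ ker((A - 6I)^3) \ ker((A - 6I)^2), then set v_{i+1} = (A - 6I) v_i.

One such chain is v_1 = [[3, 4, -3, -2]]^T, v_2 = [[1, 1, -1, 0]]^T, v_3 = [[3, 2, -2, -1]]^T. Check: (A - 6I) v_3 = [[0, 0, 0, 0]]^T = 0.

v_1 = [[3, 4, -3, -2]]^T, v_2 = [[1, 1, -1, 0]]^T, v_3 = [[3, 2, -2, -1]]^T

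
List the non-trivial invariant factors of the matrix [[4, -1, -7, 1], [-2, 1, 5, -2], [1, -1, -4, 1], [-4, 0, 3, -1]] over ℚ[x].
(x - 3)(x + 1)^3

The Jordan structure of A has elementary divisors (x + 1)^3, (x - 3). Arranging the block sizes at each eigenvalue in decreasing order and taking row products gives the invariant factors.

Invariant factors (smallest first, each dividing the next): (x - 3)(x + 1)^3.

Check: the last factor (x - 3)(x + 1)^3 is the minimal polynomial, and the product (x - 3)(x + 1)^3 is the characteristic polynomial.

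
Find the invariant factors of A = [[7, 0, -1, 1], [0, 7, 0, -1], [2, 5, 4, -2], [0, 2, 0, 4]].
The Jordan structure of A has elementary divisors (x - 5)^2, (x - 6)^2. Arranging the block sizes at each eigenvalue in decreasing order and taking row products gives the invariant factors.

Invariant factors (smallest first, each dividing the next): (x - 6)^2(x - 5)^2.

Check: the last factor (x - 6)^2(x - 5)^2 is the minimal polynomial, and the product (x - 6)^2(x - 5)^2 is the characteristic polynomial.

(x - 6)^2(x - 5)^2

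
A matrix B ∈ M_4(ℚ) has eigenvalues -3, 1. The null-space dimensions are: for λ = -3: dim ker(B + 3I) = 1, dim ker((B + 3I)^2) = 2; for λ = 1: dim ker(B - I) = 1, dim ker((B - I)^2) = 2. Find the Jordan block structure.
Jordan blocks: (-3, 2), (1, 2)

λ = -3: successive nullity increments [1, 1] count blocks of size ≥ k; block sizes are [2].
λ = 1: successive nullity increments [1, 1] count blocks of size ≥ k; block sizes are [2].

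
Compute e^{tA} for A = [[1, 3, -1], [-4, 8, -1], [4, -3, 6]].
e^{tA} = [[(1 - 4*t)*e^{5*t}, 3*t*e^{5*t}, -t*e^{5*t}], [-4*t*e^{5*t}, (3*t + 1)*e^{5*t}, -t*e^{5*t}], [4*t*e^{5*t}, -3*t*e^{5*t}, (t + 1)*e^{5*t}]]

A has Jordan form J = [[5, 1, 0], [0, 5, 0], [0, 0, 5]] with A = PJP^{-1}, so e^{tA} = P e^{tJ} P^{-1}.

For a Jordan block J_k(λ), e^{tJ_k(λ)} = e^{λt} · (I + tN + t^2 N^2/2! + ... + t^{k-1} N^{k-1}/(k-1)!) where N is the nilpotent superdiagonal part.

Assembling the blocks and conjugating back gives the entries of e^{tA} as shown above.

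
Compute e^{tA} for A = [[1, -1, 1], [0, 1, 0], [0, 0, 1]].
A has Jordan form J = [[1, 1, 0], [0, 1, 0], [0, 0, 1]] with A = PJP^{-1}, so e^{tA} = P e^{tJ} P^{-1}.

For a Jordan block J_k(λ), e^{tJ_k(λ)} = e^{λt} · (I + tN + t^2 N^2/2! + ... + t^{k-1} N^{k-1}/(k-1)!) where N is the nilpotent superdiagonal part.

Assembling the blocks and conjugating back gives the entries of e^{tA} as shown above.

e^{tA} = [[e^{t}, -t*e^{t}, t*e^{t}], [0, e^{t}, 0], [0, 0, e^{t}]]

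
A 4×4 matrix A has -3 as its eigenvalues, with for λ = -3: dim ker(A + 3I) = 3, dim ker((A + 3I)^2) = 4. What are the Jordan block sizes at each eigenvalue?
Jordan blocks: (-3, 2), (-3, 1), (-3, 1)

λ = -3: successive nullity increments [3, 1] count blocks of size ≥ k; block sizes are [2, 1, 1].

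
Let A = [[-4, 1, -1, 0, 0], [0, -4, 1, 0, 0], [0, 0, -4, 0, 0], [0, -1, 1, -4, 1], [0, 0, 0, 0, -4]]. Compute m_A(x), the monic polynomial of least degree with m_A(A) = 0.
The characteristic polynomial factors as (x + 4)^5. The minimal polynomial is ∏(x - λ)^{k_λ} where k_λ is the size of the largest Jordan block at λ.

For λ = -4: rank(A + 4I) = 3, and the largest Jordan block has size 3 (the smallest k with rank((A + 4I)^k) = rank((A + 4I)^(k+1))).

So m_A(x) = (x + 4)^3.

m_A(x) = (x + 4)^3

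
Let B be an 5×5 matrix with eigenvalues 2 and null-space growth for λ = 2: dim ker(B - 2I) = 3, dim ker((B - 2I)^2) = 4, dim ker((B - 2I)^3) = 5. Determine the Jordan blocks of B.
λ = 2: successive nullity increments [3, 1, 1] count blocks of size ≥ k; block sizes are [3, 1, 1].

Jordan blocks: (2, 3), (2, 1), (2, 1)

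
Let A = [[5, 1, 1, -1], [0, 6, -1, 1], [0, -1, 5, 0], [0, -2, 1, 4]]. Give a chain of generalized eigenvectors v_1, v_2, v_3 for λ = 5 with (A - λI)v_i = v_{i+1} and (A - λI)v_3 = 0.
We seek v_1 ∈ ker((A - 5I)^3) \ ker((A - 5I)^2), then set v_{i+1} = (A - 5I) v_i.

One such chain is v_1 = [[1, 0, -1, 0]]^T, v_2 = [[-1, 1, 0, -1]]^T, v_3 = [[2, 0, -1, -1]]^T. Check: (A - 5I) v_3 = [[0, 0, 0, 0]]^T = 0.

v_1 = [[1, 0, -1, 0]]^T, v_2 = [[-1, 1, 0, -1]]^T, v_3 = [[2, 0, -1, -1]]^T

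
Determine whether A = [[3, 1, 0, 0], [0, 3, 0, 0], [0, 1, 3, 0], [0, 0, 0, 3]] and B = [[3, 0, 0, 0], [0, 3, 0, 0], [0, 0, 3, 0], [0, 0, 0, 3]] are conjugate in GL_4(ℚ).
Both have characteristic polynomial (x - 3)^4, but the minimal polynomial of A is (x - 3)^2 while the minimal polynomial of B is x - 3. The minimal polynomial is a similarity invariant, so A and B are not similar.

No.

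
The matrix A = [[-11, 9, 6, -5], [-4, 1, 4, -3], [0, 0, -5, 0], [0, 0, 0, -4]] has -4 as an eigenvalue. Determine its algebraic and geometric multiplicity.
algebraic multiplicity 1, geometric multiplicity 1

The characteristic polynomial is (x + 4)(x + 5)^3, so the factor x + 4 appears with exponent 1: the algebraic multiplicity is 1.

rank(A + 4I) = 3, so the eigenspace has dimension 4 - 3 = 1: the geometric multiplicity is 1.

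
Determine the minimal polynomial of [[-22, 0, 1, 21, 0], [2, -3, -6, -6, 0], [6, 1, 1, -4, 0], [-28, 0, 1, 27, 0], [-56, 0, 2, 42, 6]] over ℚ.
m_A(x) = (x - 6)(x + 1)^3

The characteristic polynomial factors as (x - 6)^2(x + 1)^3. The minimal polynomial is ∏(x - λ)^{k_λ} where k_λ is the size of the largest Jordan block at λ.

For λ = -1: rank(A + I) = 4, and the largest Jordan block has size 3 (the smallest k with rank((A + I)^k) = rank((A + I)^(k+1))).
For λ = 6: rank(A - 6I) = 3, and the largest Jordan block has size 1 (the smallest k with rank((A - 6I)^k) = rank((A - 6I)^(k+1))).

So m_A(x) = (x - 6)(x + 1)^3.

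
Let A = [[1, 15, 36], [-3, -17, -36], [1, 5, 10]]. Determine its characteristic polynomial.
χ_A(x) = (x + 2)^3

xI - A = [[x - 1, -15, -36], [3, x + 17, 36], [-1, -5, x - 10]].

Expanding det(xI - A) along the first row:
det(xI - A) = + (x - 1)·det([[x + 17, 36], [-5, x - 10]]) - (-15)·det([[3, 36], [-1, x - 10]]) + (-36)·det([[3, x + 17], [-1, -5]]).

Evaluating gives χ_A(x) = x^3 + 6x^2 + 12x + 8 = (x + 2)^3.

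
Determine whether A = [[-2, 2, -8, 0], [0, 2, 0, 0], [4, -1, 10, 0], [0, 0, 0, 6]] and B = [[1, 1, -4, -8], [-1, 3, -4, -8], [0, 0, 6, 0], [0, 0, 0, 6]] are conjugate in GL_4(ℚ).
Yes.

Two matrices over a field are similar if and only if they have the same invariant factors.

Both A and B have characteristic polynomial (x - 6)^2(x - 2)^2 and minimal polynomial (x - 6)(x - 2)^2. Computing further, both have invariant factors x - 6, (x - 6)(x - 2)^2. Hence A and B are similar.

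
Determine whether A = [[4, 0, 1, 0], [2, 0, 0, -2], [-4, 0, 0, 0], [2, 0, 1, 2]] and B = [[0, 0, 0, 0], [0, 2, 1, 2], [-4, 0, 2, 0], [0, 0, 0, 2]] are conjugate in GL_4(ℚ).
Yes.

Two matrices over a field are similar if and only if they have the same invariant factors.

Both A and B have characteristic polynomial x(x - 2)^3 and minimal polynomial x(x - 2)^2. Computing further, both have invariant factors x - 2, x(x - 2)^2. Hence A and B are similar.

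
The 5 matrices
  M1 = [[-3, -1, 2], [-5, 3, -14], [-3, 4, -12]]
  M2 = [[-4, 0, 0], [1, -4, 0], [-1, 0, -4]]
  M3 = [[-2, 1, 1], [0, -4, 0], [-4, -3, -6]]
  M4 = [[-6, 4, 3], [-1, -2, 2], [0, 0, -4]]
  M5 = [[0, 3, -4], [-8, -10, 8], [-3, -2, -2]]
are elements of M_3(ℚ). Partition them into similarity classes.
2 classes: {M1, M3, M4, M5}, {M2}

Characteristic polynomials: χ_{M1} = (x + 4)^3, χ_{M2} = (x + 4)^3, χ_{M3} = (x + 4)^3, χ_{M4} = (x + 4)^3, χ_{M5} = (x + 4)^3.

{M1, M3, M4, M5}: invariant factors (x + 4)^3.

{M2}: invariant factors x + 4, (x + 4)^2.

Matrices are similar if and only if their invariant-factor lists agree; the partition into similarity classes is {M1, M3, M4, M5}, {M2}.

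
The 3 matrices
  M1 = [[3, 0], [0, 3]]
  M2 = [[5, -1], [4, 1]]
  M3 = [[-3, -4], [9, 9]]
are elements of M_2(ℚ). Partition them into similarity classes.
Characteristic polynomials: χ_{M1} = (x - 3)^2, χ_{M2} = (x - 3)^2, χ_{M3} = (x - 3)^2.

{M1}: invariant factors x - 3, x - 3.

{M2, M3}: invariant factors (x - 3)^2.

Matrices are similar if and only if their invariant-factor lists agree; the partition into similarity classes is {M1}, {M2, M3}.

2 classes: {M1}, {M2, M3}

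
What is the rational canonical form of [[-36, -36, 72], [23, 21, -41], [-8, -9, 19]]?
R = [[0, 0, 36], [1, 0, 6], [0, 1, 4]]

The invariant factors of A (the non-unit diagonal entries of the Smith normal form of xI - A over ℚ[x]) are (x - 6)(x^2 + 2x + 6), each dividing the next. The characteristic polynomial is their product, (x - 6)(x^2 + 2x + 6).

The rational canonical form is the block-diagonal matrix of companion matrices C(f_i):
R = [[0, 0, 36], [1, 0, 6], [0, 1, 4]].

Note the characteristic polynomial does not split into linear factors over ℚ, so A has no Jordan form over ℚ; the rational canonical form exists over any field.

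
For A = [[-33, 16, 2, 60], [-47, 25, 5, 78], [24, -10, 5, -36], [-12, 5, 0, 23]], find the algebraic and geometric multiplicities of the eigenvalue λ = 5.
The characteristic polynomial is (x - 5)^4, so the factor x - 5 appears with exponent 4: the algebraic multiplicity is 4.

rank(A - 5I) = 2, so the eigenspace has dimension 4 - 2 = 2: the geometric multiplicity is 2.

Since 2 < 4, A is not diagonalizable.

algebraic multiplicity 4, geometric multiplicity 2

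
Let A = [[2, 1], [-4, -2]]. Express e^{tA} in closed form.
A has Jordan form J = [[0, 1], [0, 0]] with A = PJP^{-1}, so e^{tA} = P e^{tJ} P^{-1}.

For a Jordan block J_k(λ), e^{tJ_k(λ)} = e^{λt} · (I + tN + t^2 N^2/2! + ... + t^{k-1} N^{k-1}/(k-1)!) where N is the nilpotent superdiagonal part.

Assembling the blocks and conjugating back gives the entries of e^{tA} as shown above.

e^{tA} = [[2*t + 1, t], [-4*t, 1 - 2*t]]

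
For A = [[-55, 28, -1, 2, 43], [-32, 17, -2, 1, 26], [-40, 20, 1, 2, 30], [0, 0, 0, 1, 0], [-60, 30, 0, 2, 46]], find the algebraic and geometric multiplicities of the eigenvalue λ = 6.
algebraic multiplicity 1, geometric multiplicity 1

The characteristic polynomial is (x - 6)(x - 1)^4, so the factor x - 6 appears with exponent 1: the algebraic multiplicity is 1.

rank(A - 6I) = 4, so the eigenspace has dimension 5 - 4 = 1: the geometric multiplicity is 1.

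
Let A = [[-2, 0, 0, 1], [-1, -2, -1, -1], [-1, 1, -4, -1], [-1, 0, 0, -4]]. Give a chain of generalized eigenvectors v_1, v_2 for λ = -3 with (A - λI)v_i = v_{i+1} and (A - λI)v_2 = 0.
We seek v_1 ∈ ker((A + 3I)^2) \ ker(A + 3I), then set v_{i+1} = (A + 3I) v_i.

One such chain is v_1 = [[0, 0, 0, 1]]^T, v_2 = [[1, -1, -1, -1]]^T. Check: (A + 3I) v_2 = [[0, 0, 0, 0]]^T = 0.

v_1 = [[0, 0, 0, 1]]^T, v_2 = [[1, -1, -1, -1]]^T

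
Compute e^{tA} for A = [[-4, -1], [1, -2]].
A has Jordan form J = [[-3, 1], [0, -3]] with A = PJP^{-1}, so e^{tA} = P e^{tJ} P^{-1}.

For a Jordan block J_k(λ), e^{tJ_k(λ)} = e^{λt} · (I + tN + t^2 N^2/2! + ... + t^{k-1} N^{k-1}/(k-1)!) where N is the nilpotent superdiagonal part.

Assembling the blocks and conjugating back gives the entries of e^{tA} as shown above.

e^{tA} = [[(1 - t)*e^{-3*t}, -t*e^{-3*t}], [t*e^{-3*t}, (t + 1)*e^{-3*t}]]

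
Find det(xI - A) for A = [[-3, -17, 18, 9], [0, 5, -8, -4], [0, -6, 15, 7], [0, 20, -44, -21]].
χ_A(x) = (x - 1)^2(x + 3)^2

xI - A = [[x + 3, 17, -18, -9], [0, x - 5, 8, 4], [0, 6, x - 15, -7], [0, -20, 44, x + 21]].

Expanding det(xI - A) along the first row:
det(xI - A) = + (x + 3)·det([[x - 5, 8, 4], [6, x - 15, -7], [-20, 44, x + 21]]) - (17)·det([[0, 8, 4], [0, x - 15, -7], [0, 44, x + 21]]) + (-18)·det([[0, x - 5, 4], [0, 6, -7], [0, -20, x + 21]]) - (-9)·det([[0, x - 5, 8], [0, 6, x - 15], [0, -20, 44]]).

Evaluating gives χ_A(x) = x^4 + 4x^3 - 2x^2 - 12x + 9 = (x - 1)^2(x + 3)^2.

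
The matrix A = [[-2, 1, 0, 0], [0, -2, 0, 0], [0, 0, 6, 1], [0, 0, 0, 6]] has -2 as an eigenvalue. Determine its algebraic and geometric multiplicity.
algebraic multiplicity 2, geometric multiplicity 1

The characteristic polynomial is (x - 6)^2(x + 2)^2, so the factor x + 2 appears with exponent 2: the algebraic multiplicity is 2.

rank(A + 2I) = 3, so the eigenspace has dimension 4 - 3 = 1: the geometric multiplicity is 1.

Since 1 < 2, A is not diagonalizable.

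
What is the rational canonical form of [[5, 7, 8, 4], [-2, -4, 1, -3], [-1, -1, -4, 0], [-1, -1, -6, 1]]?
R = [[0, 0, 0, -2], [1, 0, 0, 5], [0, 1, 0, 3], [0, 0, 1, -2]]

The invariant factors of A (the non-unit diagonal entries of the Smith normal form of xI - A over ℚ[x]) are (x + 2)(x^3 - 3x + 1), each dividing the next. The characteristic polynomial is their product, (x + 2)(x^3 - 3x + 1).

The rational canonical form is the block-diagonal matrix of companion matrices C(f_i):
R = [[0, 0, 0, -2], [1, 0, 0, 5], [0, 1, 0, 3], [0, 0, 1, -2]].

Note the characteristic polynomial does not split into linear factors over ℚ, so A has no Jordan form over ℚ; the rational canonical form exists over any field.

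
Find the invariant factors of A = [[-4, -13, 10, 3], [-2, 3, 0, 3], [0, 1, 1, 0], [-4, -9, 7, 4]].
The Jordan structure of A has elementary divisors (x + 2), (x - 2)^3. Arranging the block sizes at each eigenvalue in decreasing order and taking row products gives the invariant factors.

Invariant factors (smallest first, each dividing the next): (x - 2)^3(x + 2).

Check: the last factor (x - 2)^3(x + 2) is the minimal polynomial, and the product (x - 2)^3(x + 2) is the characteristic polynomial.

(x - 2)^3(x + 2)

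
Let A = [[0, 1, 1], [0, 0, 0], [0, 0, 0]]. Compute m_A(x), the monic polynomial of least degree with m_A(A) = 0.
The characteristic polynomial factors as x^3. The minimal polynomial is ∏(x - λ)^{k_λ} where k_λ is the size of the largest Jordan block at λ.

For λ = 0: rank(A) = 1, and the largest Jordan block has size 2 (the smallest k with rank(A^k) = rank(A^(k+1))).

So m_A(x) = x^2.

m_A(x) = x^2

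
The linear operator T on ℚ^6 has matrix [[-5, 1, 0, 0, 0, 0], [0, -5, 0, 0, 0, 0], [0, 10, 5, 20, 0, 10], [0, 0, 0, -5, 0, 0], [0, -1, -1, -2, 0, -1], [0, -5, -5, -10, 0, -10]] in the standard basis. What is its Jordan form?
J = [[-5, 1, 0, 0, 0, 0], [0, -5, 0, 0, 0, 0], [0, 0, -5, 0, 0, 0], [0, 0, 0, -5, 0, 0], [0, 0, 0, 0, 0, 1], [0, 0, 0, 0, 0, 0]]

The characteristic polynomial is det(xI - A) = x^2(x + 5)^4, so the eigenvalues are -5 (algebraic multiplicity 4), 0 (algebraic multiplicity 2).

For λ = -5: rank(A + 5I) = 3, rank((A + 5I)^2) = 2. The eigenspace has dimension 6 - 3 = 3, so there are 3 Jordan blocks; the rank sequence gives block sizes [2, 1, 1].

For λ = 0: rank(A) = 5, rank(A^2) = 4. The eigenspace has dimension 6 - 5 = 1, so there is 1 Jordan block; the rank sequence gives block sizes [2].

Assembling the blocks gives the Jordan form J above.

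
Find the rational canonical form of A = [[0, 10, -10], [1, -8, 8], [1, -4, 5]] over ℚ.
The invariant factors of A (the non-unit diagonal entries of the Smith normal form of xI - A over ℚ[x]) are (x + 5)(x^2 - 2x + 2), each dividing the next. The characteristic polynomial is their product, (x + 5)(x^2 - 2x + 2).

The rational canonical form is the block-diagonal matrix of companion matrices C(f_i):
R = [[0, 0, -10], [1, 0, 8], [0, 1, -3]].

Note the characteristic polynomial does not split into linear factors over ℚ, so A has no Jordan form over ℚ; the rational canonical form exists over any field.

R = [[0, 0, -10], [1, 0, 8], [0, 1, -3]]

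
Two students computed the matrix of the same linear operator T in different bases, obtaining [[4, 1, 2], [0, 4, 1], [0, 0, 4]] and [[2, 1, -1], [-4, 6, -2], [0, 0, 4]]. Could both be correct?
No.

Both have characteristic polynomial (x - 4)^3, but the minimal polynomial of A is (x - 4)^3 while the minimal polynomial of B is (x - 4)^2. The minimal polynomial is a similarity invariant, so A and B are not similar.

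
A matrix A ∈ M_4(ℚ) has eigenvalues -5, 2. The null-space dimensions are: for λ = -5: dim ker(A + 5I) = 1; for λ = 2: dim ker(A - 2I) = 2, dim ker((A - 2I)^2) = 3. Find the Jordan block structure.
Jordan blocks: (-5, 1), (2, 2), (2, 1)

λ = -5: successive nullity increments [1] count blocks of size ≥ k; block sizes are [1].
λ = 2: successive nullity increments [2, 1] count blocks of size ≥ k; block sizes are [2, 1].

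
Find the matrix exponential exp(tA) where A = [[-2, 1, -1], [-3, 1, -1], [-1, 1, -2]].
e^{tA} = [[(-t^2/2 - t + 1)*e^{-t}, t*e^{-t}, t*(t - 2)*e^{-t}/2], [t*(-t - 3)*e^{-t}, (2*t + 1)*e^{-t}, t*(t - 1)*e^{-t}], [t*(-t - 2)*e^{-t}/2, t*e^{-t}, (t^2/2 - t + 1)*e^{-t}]]

A has Jordan form J = [[-1, 1, 0], [0, -1, 1], [0, 0, -1]] with A = PJP^{-1}, so e^{tA} = P e^{tJ} P^{-1}.

For a Jordan block J_k(λ), e^{tJ_k(λ)} = e^{λt} · (I + tN + t^2 N^2/2! + ... + t^{k-1} N^{k-1}/(k-1)!) where N is the nilpotent superdiagonal part.

Assembling the blocks and conjugating back gives the entries of e^{tA} as shown above.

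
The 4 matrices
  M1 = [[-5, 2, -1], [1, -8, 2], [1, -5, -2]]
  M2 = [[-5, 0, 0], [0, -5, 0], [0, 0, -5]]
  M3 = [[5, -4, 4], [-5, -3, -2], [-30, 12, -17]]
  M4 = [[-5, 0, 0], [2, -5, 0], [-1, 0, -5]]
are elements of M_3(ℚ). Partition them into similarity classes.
3 classes: {M1}, {M2}, {M3, M4}

Characteristic polynomials: χ_{M1} = (x + 5)^3, χ_{M2} = (x + 5)^3, χ_{M3} = (x + 5)^3, χ_{M4} = (x + 5)^3.

{M1}: invariant factors (x + 5)^3.

{M2}: invariant factors x + 5, x + 5, x + 5.

{M3, M4}: invariant factors x + 5, (x + 5)^2.

Matrices are similar if and only if their invariant-factor lists agree; the partition into similarity classes is {M1}, {M2}, {M3, M4}.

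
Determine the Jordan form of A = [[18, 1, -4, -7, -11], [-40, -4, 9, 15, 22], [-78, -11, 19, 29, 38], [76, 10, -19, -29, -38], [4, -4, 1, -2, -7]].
The characteristic polynomial is det(xI - A) = (x - 4)(x + 1)^3(x + 4), so the eigenvalues are -4 (algebraic multiplicity 1), -1 (algebraic multiplicity 3), 4 (algebraic multiplicity 1).

For λ = -4: algebraic multiplicity 1 gives one 1×1 block.

For λ = -1: rank(A + I) = 3, rank((A + I)^2) = 2. The eigenspace has dimension 5 - 3 = 2, so there are 2 Jordan blocks; the rank sequence gives block sizes [2, 1].

For λ = 4: algebraic multiplicity 1 gives one 1×1 block.

Assembling the blocks gives the Jordan form J above.

J = [[-4, 0, 0, 0, 0], [0, -1, 1, 0, 0], [0, 0, -1, 0, 0], [0, 0, 0, -1, 0], [0, 0, 0, 0, 4]]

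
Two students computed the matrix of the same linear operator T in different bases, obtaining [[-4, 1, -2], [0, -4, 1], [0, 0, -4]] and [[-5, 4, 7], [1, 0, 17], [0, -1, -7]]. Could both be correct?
Two matrices over a field are similar if and only if they have the same invariant factors.

Both A and B have characteristic polynomial (x + 4)^3 and minimal polynomial (x + 4)^3. Computing further, both have invariant factors (x + 4)^3. Hence A and B are similar.

Yes.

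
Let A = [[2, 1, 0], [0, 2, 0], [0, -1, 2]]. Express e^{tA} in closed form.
A has Jordan form J = [[2, 1, 0], [0, 2, 0], [0, 0, 2]] with A = PJP^{-1}, so e^{tA} = P e^{tJ} P^{-1}.

For a Jordan block J_k(λ), e^{tJ_k(λ)} = e^{λt} · (I + tN + t^2 N^2/2! + ... + t^{k-1} N^{k-1}/(k-1)!) where N is the nilpotent superdiagonal part.

Assembling the blocks and conjugating back gives the entries of e^{tA} as shown above.

e^{tA} = [[e^{2*t}, t*e^{2*t}, 0], [0, e^{2*t}, 0], [0, -t*e^{2*t}, e^{2*t}]]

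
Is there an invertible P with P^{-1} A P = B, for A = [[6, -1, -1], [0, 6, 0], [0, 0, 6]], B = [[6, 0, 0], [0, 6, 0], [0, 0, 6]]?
No.

Both have characteristic polynomial (x - 6)^3, but the minimal polynomial of A is (x - 6)^2 while the minimal polynomial of B is x - 6. The minimal polynomial is a similarity invariant, so A and B are not similar.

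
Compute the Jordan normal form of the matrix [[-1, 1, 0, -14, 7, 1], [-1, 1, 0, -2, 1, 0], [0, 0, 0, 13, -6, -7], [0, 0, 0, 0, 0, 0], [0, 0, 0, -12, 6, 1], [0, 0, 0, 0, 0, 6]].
J = [[0, 1, 0, 0, 0, 0], [0, 0, 0, 0, 0, 0], [0, 0, 0, 1, 0, 0], [0, 0, 0, 0, 0, 0], [0, 0, 0, 0, 6, 1], [0, 0, 0, 0, 0, 6]]

The characteristic polynomial is det(xI - A) = x^4(x - 6)^2, so the eigenvalues are 0 (algebraic multiplicity 4), 6 (algebraic multiplicity 2).

For λ = 0: rank(A) = 4, rank(A^2) = 2. The eigenspace has dimension 6 - 4 = 2, so there are 2 Jordan blocks; the rank sequence gives block sizes [2, 2].

For λ = 6: rank(A - 6I) = 5, rank((A - 6I)^2) = 4. The eigenspace has dimension 6 - 5 = 1, so there is 1 Jordan block; the rank sequence gives block sizes [2].

Assembling the blocks gives the Jordan form J above.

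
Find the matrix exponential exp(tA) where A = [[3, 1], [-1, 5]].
A has Jordan form J = [[4, 1], [0, 4]] with A = PJP^{-1}, so e^{tA} = P e^{tJ} P^{-1}.

For a Jordan block J_k(λ), e^{tJ_k(λ)} = e^{λt} · (I + tN + t^2 N^2/2! + ... + t^{k-1} N^{k-1}/(k-1)!) where N is the nilpotent superdiagonal part.

Assembling the blocks and conjugating back gives the entries of e^{tA} as shown above.

e^{tA} = [[(1 - t)*e^{4*t}, t*e^{4*t}], [-t*e^{4*t}, (t + 1)*e^{4*t}]]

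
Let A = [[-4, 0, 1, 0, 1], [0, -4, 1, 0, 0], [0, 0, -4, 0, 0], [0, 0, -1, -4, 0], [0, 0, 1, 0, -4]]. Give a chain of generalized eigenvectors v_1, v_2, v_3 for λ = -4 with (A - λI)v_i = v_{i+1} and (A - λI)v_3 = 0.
v_1 = [[-4, -3, 1, -1, 1]]^T, v_2 = [[2, 1, 0, -1, 1]]^T, v_3 = [[1, 0, 0, 0, 0]]^T

We seek v_1 ∈ ker((A + 4I)^3) \ ker((A + 4I)^2), then set v_{i+1} = (A + 4I) v_i.

One such chain is v_1 = [[-4, -3, 1, -1, 1]]^T, v_2 = [[2, 1, 0, -1, 1]]^T, v_3 = [[1, 0, 0, 0, 0]]^T. Check: (A + 4I) v_3 = [[0, 0, 0, 0, 0]]^T = 0.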